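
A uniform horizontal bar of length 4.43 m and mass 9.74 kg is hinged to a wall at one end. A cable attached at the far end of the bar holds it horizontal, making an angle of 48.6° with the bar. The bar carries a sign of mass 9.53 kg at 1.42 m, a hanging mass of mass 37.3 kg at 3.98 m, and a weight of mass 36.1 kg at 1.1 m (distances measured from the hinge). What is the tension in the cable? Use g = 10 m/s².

T ≈ 672 N

Choose the hinge as the axis so the unknown hinge reaction has zero arm there.
Beam weight: 9.74 × 10 = 97.4 N down at 2.215 m → arm 2.215 m, τ = 97.4 × 2.215 = 215.7 N·m clockwise.
Sign: 9.53 × 10 = 95.3 N down at 1.42 m → arm 1.42 m, τ = 95.3 × 1.42 = 135.3 N·m clockwise.
Hanging mass: 37.3 × 10 = 373 N down at 3.98 m → arm 3.98 m, τ = 373 × 3.98 = 1485 N·m clockwise.
Weight: 36.1 × 10 = 361 N down at 1.1 m → arm 1.1 m, τ = 361 × 1.1 = 397.1 N·m clockwise.
Total clockwise load moment = 2233 N·m.
The cable tension T acts at 4.43 m; only its component perpendicular to the bar, T sinθ, produces torque. sin 48.6° = 0.7501.
Στ = 0 ⇒ T × 4.43 × 0.7501 = 2233 ⇒ T = 2233 / 3.323 = 672 N.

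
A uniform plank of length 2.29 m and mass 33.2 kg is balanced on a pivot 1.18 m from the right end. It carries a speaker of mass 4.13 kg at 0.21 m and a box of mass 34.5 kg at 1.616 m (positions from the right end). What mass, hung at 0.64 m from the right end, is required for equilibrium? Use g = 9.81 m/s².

Take moments about the pivot (at 1.18 m from the right end).
Beam weight: 33.2 × 9.81 = 325.7 N down at 1.145 m → arm 0.035 m, τ = 325.7 × 0.035 = 11.4 N·m clockwise.
Speaker: 4.13 × 9.81 = 40.52 N down at 0.21 m → arm 0.97 m, τ = 40.52 × 0.97 = 39.3 N·m clockwise.
Box: 34.5 × 9.81 = 338.4 N down at 1.616 m → arm 0.436 m, τ = 338.4 × 0.436 = 147.5 N·m counterclockwise.
Net moment of known loads = 96.8 N·m counterclockwise.
An unknown mass m at 0.64 m has arm 0.54 m; its moment is m·g·0.54 clockwise.
Setting net torque to zero: m × 9.81 × 0.54 = 96.8 → m = 96.8 / (9.81 × 0.54) = 18.3 kg.

m ≈ 18.3 kg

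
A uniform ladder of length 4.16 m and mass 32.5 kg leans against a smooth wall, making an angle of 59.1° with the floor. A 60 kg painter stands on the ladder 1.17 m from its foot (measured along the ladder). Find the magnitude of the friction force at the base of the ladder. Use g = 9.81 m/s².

Taking torques about the foot of the ladder:
Ladder weight 32.5×9.81 = 318.8 N acts at 2.08 m along the ladder; its horizontal arm is 2.08·cos59.1° = 1.068 m → τ = 340.5 N·m clockwise.
Painter: 60×9.81 = 588.6 N at 1.17 m → arm 0.6008 m → τ = 353.6 N·m clockwise.
Wall normal N acts horizontally at the top; its moment arm is the height L sinθ = 4.16·sin59.1° = 3.57 m, counterclockwise.
Balancing moments: N × 3.57 = 694.1, giving N = 194 N.
ΣFx = 0: friction at the foot balances the wall's push, so f = N_wall = 194 N.

f ≈ 194 N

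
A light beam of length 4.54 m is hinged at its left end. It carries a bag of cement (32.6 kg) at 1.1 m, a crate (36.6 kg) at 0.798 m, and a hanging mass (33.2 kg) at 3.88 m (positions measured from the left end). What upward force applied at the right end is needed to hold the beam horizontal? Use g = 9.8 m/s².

F ≈ 419 N

Taking torques about the left end:
Bag of cement: 32.6 × 9.8 = 319.5 N down at 1.1 m → arm 1.1 m, τ = 319.5 × 1.1 = 351.5 N·m clockwise.
Crate: 36.6 × 9.8 = 358.7 N down at 0.798 m → arm 0.798 m, τ = 358.7 × 0.798 = 286.2 N·m clockwise.
Hanging mass: 33.2 × 9.8 = 325.4 N down at 3.88 m → arm 3.88 m, τ = 325.4 × 3.88 = 1263 N·m clockwise.
Net moment of the loads = 1901 N·m clockwise.
The upward force F acts at the right end, arm 4.54 m, giving F × 4.54 counterclockwise.
Balancing moments: F × 4.54 = 1901, giving F = 1901 / 4.54 = 419 N.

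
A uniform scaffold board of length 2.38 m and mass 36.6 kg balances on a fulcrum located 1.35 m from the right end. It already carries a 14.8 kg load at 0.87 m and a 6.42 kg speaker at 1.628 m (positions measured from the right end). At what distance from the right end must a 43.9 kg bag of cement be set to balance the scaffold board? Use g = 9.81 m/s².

Taking torques about the fulcrum (at 1.35 m from the right end):
Beam weight: 36.6 × 9.81 = 359 N down at 1.19 m → arm 0.16 m, τ = 359 × 0.16 = 57.44 N·m clockwise.
Load: 14.8 × 9.81 = 145.2 N down at 0.87 m → arm 0.48 m, τ = 145.2 × 0.48 = 69.7 N·m clockwise.
Speaker: 6.42 × 9.81 = 62.98 N down at 1.628 m → arm 0.278 m, τ = 62.98 × 0.278 = 17.51 N·m counterclockwise.
Net moment of existing loads = 109.6 N·m clockwise.
The bag of cement weighs 43.9 × 9.81 = 430.7 N and must supply an equal counterclockwise moment, so its lever arm about the fulcrum is 109.6 / 430.7 = 0.254 m.
That puts it at 1.35 + 0.254 = 1.6 m from the right end.

x ≈ 1.6 m from the right end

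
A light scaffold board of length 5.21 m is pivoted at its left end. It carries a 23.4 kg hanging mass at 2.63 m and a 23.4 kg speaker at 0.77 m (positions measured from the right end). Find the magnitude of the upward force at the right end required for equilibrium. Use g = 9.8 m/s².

Taking torques about the left end:
Hanging mass: 23.4 × 9.8 = 229.3 N down at 2.63 m → arm 2.58 m, τ = 229.3 × 2.58 = 591.6 N·m clockwise.
Speaker: 23.4 × 9.8 = 229.3 N down at 0.77 m → arm 4.44 m, τ = 229.3 × 4.44 = 1018 N·m clockwise.
Net moment of the loads = 1610 N·m clockwise.
The upward force F acts at the right end, arm 5.21 m, giving F × 5.21 counterclockwise.
Setting net torque to zero: F × 5.21 = 1610 → F = 1610 / 5.21 = 309 N.

F ≈ 309 N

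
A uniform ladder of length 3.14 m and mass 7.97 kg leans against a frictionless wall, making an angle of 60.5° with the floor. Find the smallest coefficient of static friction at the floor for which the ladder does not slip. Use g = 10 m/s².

Taking torques about the foot of the ladder:
Ladder weight 7.97×10 = 79.7 N acts at 1.57 m along the ladder; its horizontal arm is 1.57·cos60.5° = 0.7731 m → τ = 61.62 N·m clockwise.
Wall normal N acts horizontally at the top; its moment arm is the height L sinθ = 3.14·sin60.5° = 2.733 m, counterclockwise.
Balancing moments: N × 2.733 = 61.62, giving N = 22.55 N.
ΣFx = 0 ⇒ f = N_wall = 22.55 N. ΣFy = 0 ⇒ N_floor = 79.7 N.
μ_min = f / N_floor = 22.55 / 79.7 = 0.283.

μ_min ≈ 0.283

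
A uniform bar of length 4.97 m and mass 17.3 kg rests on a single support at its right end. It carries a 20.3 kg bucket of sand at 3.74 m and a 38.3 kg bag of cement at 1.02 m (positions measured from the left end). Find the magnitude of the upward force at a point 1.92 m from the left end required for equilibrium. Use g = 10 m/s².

Choose the right end as the axis so the unknown pivot reaction has zero arm there.
Beam weight: 17.3 × 10 = 173 N down at 2.485 m → arm 2.485 m, τ = 173 × 2.485 = 429.9 N·m counterclockwise.
Bucket of sand: 20.3 × 10 = 203 N down at 3.74 m → arm 1.23 m, τ = 203 × 1.23 = 249.7 N·m counterclockwise.
Bag of cement: 38.3 × 10 = 383 N down at 1.02 m → arm 3.95 m, τ = 383 × 3.95 = 1513 N·m counterclockwise.
Net moment of the loads = 2193 N·m counterclockwise.
The upward force F acts at a point 1.92 m from the left end, arm 3.05 m, giving F × 3.05 clockwise.
Setting net torque to zero: F × 3.05 = 2193 → F = 2193 / 3.05 = 719 N.

F ≈ 719 N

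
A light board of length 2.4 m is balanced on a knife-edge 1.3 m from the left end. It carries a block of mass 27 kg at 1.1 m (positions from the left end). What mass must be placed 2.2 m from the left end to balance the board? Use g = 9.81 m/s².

Take moments about the knife-edge (at 1.3 m from the left end).
Block: 27 × 9.81 = 264.9 N down at 1.1 m → arm 0.2 m, τ = 264.9 × 0.2 = 52.98 N·m counterclockwise.
Net moment of known loads = 52.98 N·m counterclockwise.
An unknown mass m at 2.2 m has arm 0.9 m; its moment is m·g·0.9 clockwise.
Balancing moments: m × 9.81 × 0.9 = 52.98, giving m = 52.98 / (9.81 × 0.9) = 6 kg.

m ≈ 6 kg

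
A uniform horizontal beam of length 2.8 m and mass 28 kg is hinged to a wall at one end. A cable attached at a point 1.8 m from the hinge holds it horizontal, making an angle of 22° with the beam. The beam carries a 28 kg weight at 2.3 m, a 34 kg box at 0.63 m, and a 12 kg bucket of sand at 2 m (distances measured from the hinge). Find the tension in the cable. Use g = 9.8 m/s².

T ≈ 2170 N

About the hinge:
Beam weight: 28 × 9.8 = 274.4 N down at 1.4 m → arm 1.4 m, τ = 274.4 × 1.4 = 384.2 N·m clockwise.
Weight: 28 × 9.8 = 274.4 N down at 2.3 m → arm 2.3 m, τ = 274.4 × 2.3 = 631.1 N·m clockwise.
Box: 34 × 9.8 = 333.2 N down at 0.63 m → arm 0.63 m, τ = 333.2 × 0.63 = 209.9 N·m clockwise.
Bucket of sand: 12 × 9.8 = 117.6 N down at 2 m → arm 2 m, τ = 117.6 × 2 = 235.2 N·m clockwise.
Total clockwise load moment = 1460 N·m.
The cable tension T acts at 1.8 m; only its component perpendicular to the beam, T sinθ, produces torque. sin 22° = 0.3746.
For rotational equilibrium, T × 1.8 × 0.3746 = 1460, so T = 1460 / 0.6743 = 2170 N.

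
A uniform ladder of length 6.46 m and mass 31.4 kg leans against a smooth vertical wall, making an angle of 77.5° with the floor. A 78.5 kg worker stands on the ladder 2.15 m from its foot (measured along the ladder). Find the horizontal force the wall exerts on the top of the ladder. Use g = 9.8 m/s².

About the foot of the ladder:
Ladder weight 31.4×9.8 = 307.7 N acts at 3.23 m along the ladder; its horizontal arm is 3.23·cos77.5° = 0.6991 m → τ = 215.1 N·m clockwise.
Worker: 78.5×9.8 = 769.3 N at 2.15 m → arm 0.4653 m → τ = 358 N·m clockwise.
Wall normal N acts horizontally at the top; its moment arm is the height L sinθ = 6.46·sin77.5° = 6.307 m, counterclockwise.
Στ = 0 ⇒ N × 6.307 = 573.1 ⇒ N = 90.9 N.

N_wall ≈ 90.9 N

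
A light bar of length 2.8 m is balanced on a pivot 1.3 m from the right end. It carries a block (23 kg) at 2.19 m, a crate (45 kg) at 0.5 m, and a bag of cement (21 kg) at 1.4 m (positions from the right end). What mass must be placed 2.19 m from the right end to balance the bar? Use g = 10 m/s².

m ≈ 15.1 kg

Taking torques about the pivot (at 1.3 m from the right end):
Block: 23 × 10 = 230 N down at 2.19 m → arm 0.89 m, τ = 230 × 0.89 = 204.7 N·m counterclockwise.
Crate: 45 × 10 = 450 N down at 0.5 m → arm 0.8 m, τ = 450 × 0.8 = 360 N·m clockwise.
Bag of cement: 21 × 10 = 210 N down at 1.4 m → arm 0.1 m, τ = 210 × 0.1 = 21 N·m counterclockwise.
Net moment of known loads = 134.3 N·m clockwise.
An unknown mass m at 2.19 m has arm 0.89 m; its moment is m·g·0.89 counterclockwise.
Στ = 0 ⇒ m × 10 × 0.89 = 134.3 ⇒ m = 134.3 / (10 × 0.89) = 15.1 kg.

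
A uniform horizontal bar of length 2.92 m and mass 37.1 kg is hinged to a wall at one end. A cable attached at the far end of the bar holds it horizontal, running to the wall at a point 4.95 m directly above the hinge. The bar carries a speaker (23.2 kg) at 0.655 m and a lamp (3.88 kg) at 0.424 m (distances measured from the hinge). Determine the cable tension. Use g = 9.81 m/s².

T ≈ 277 N

Taking torques about the hinge:
Beam weight: 37.1 × 9.81 = 364 N down at 1.46 m → arm 1.46 m, τ = 364 × 1.46 = 531.4 N·m clockwise.
Speaker: 23.2 × 9.81 = 227.6 N down at 0.655 m → arm 0.655 m, τ = 227.6 × 0.655 = 149.1 N·m clockwise.
Lamp: 3.88 × 9.81 = 38.06 N down at 0.424 m → arm 0.424 m, τ = 38.06 × 0.424 = 16.14 N·m clockwise.
Total clockwise load moment = 696.6 N·m.
The cable tension T acts at 2.92 m; only its component perpendicular to the bar, T sinθ, produces torque. sinθ = h/√(h²+d²) = 4.95/√(4.95²+2.92²) = 0.8613.
Setting net torque to zero: T × 2.92 × 0.8613 = 696.6 → T = 696.6 / 2.515 = 277 N.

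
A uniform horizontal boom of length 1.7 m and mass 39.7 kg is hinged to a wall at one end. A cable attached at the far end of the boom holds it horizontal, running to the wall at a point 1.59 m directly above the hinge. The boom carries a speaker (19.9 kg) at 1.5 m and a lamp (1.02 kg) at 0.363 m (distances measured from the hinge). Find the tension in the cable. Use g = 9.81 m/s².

Take moments about the hinge.
Beam weight: 39.7 × 9.81 = 389.5 N down at 0.85 m → arm 0.85 m, τ = 389.5 × 0.85 = 331.1 N·m clockwise.
Speaker: 19.9 × 9.81 = 195.2 N down at 1.5 m → arm 1.5 m, τ = 195.2 × 1.5 = 292.8 N·m clockwise.
Lamp: 1.02 × 9.81 = 10.01 N down at 0.363 m → arm 0.363 m, τ = 10.01 × 0.363 = 3.634 N·m clockwise.
Total clockwise load moment = 627.5 N·m.
The cable tension T acts at 1.7 m; only its component perpendicular to the boom, T sinθ, produces torque. sinθ = h/√(h²+d²) = 1.59/√(1.59²+1.7²) = 0.6831.
Balancing moments: T × 1.7 × 0.6831 = 627.5, giving T = 627.5 / 1.161 = 540 N.

T ≈ 540 N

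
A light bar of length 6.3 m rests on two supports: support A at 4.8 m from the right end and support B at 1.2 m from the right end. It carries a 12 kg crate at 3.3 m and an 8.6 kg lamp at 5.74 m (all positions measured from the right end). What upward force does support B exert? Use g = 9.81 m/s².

Taking torques about support A:
Crate: 12 × 9.81 = 117.7 N down at 3.3 m → arm 1.5 m, τ = 117.7 × 1.5 = 176.6 N·m clockwise.
Lamp: 8.6 × 9.81 = 84.37 N down at 5.74 m → arm 0.94 m, τ = 84.37 × 0.94 = 79.31 N·m counterclockwise.
Net load moment about support A = 97.29 N·m clockwise.
Reaction R at support B is upward at 1.2 m, arm 3.6 m → moment R × 3.6 counterclockwise.
Balancing moments: R × 3.6 = 97.29, giving R = 27 N.

R_B ≈ 27 N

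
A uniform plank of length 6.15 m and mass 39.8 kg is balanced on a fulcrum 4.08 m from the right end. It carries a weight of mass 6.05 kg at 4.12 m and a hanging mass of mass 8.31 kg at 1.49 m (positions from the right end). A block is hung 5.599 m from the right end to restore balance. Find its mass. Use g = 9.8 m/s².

Sum moments about the fulcrum (at 4.08 m from the right end) (the support reaction has zero arm there).
Beam weight: 39.8 × 9.8 = 390 N down at 3.075 m → arm 1.005 m, τ = 390 × 1.005 = 391.9 N·m clockwise.
Weight: 6.05 × 9.8 = 59.29 N down at 4.12 m → arm 0.04 m, τ = 59.29 × 0.04 = 2.372 N·m counterclockwise.
Hanging mass: 8.31 × 9.8 = 81.44 N down at 1.49 m → arm 2.59 m, τ = 81.44 × 2.59 = 210.9 N·m clockwise.
Net moment of known loads = 600.4 N·m clockwise.
An unknown mass m at 5.599 m has arm 1.519 m; its moment is m·g·1.519 counterclockwise.
Balancing moments: m × 9.8 × 1.519 = 600.4, giving m = 600.4 / (9.8 × 1.519) = 40.3 kg.

m ≈ 40.3 kg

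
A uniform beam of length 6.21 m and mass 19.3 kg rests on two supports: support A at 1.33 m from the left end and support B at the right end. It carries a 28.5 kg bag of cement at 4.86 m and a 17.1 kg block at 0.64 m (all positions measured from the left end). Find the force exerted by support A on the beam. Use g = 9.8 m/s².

R_A ≈ 389 N

About support B:
Beam weight: 19.3 × 9.8 = 189.1 N down at 3.105 m → arm 3.105 m, τ = 189.1 × 3.105 = 587.2 N·m counterclockwise.
Bag of cement: 28.5 × 9.8 = 279.3 N down at 4.86 m → arm 1.35 m, τ = 279.3 × 1.35 = 377.1 N·m counterclockwise.
Block: 17.1 × 9.8 = 167.6 N down at 0.64 m → arm 5.57 m, τ = 167.6 × 5.57 = 933.5 N·m counterclockwise.
Net load moment about support B = 1898 N·m counterclockwise.
Reaction R at support A is upward at 1.33 m, arm 4.88 m → moment R × 4.88 clockwise.
Στ = 0 ⇒ R × 4.88 = 1898 ⇒ R = 389 N.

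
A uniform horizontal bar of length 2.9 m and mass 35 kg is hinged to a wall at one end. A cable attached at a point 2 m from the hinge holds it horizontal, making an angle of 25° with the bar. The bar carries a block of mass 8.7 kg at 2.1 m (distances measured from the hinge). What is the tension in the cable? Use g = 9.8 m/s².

T ≈ 800 N

Choose the hinge as the axis so the unknown hinge reaction has zero arm there.
Beam weight: 35 × 9.8 = 343 N down at 1.45 m → arm 1.45 m, τ = 343 × 1.45 = 497.3 N·m clockwise.
Block: 8.7 × 9.8 = 85.26 N down at 2.1 m → arm 2.1 m, τ = 85.26 × 2.1 = 179 N·m clockwise.
Total clockwise load moment = 676.3 N·m.
The cable tension T acts at 2 m; only its component perpendicular to the bar, T sinθ, produces torque. sin 25° = 0.4226.
Balancing moments: T × 2 × 0.4226 = 676.3, giving T = 676.3 / 0.8452 = 800 N.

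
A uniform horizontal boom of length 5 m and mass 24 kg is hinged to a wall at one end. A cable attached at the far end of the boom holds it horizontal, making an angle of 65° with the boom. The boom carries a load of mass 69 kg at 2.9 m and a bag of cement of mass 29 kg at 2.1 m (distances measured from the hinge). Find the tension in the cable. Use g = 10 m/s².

T ≈ 708 N

Sum moments about the hinge (the unknown hinge reaction has zero arm there).
Beam weight: 24 × 10 = 240 N down at 2.5 m → arm 2.5 m, τ = 240 × 2.5 = 600 N·m clockwise.
Load: 69 × 10 = 690 N down at 2.9 m → arm 2.9 m, τ = 690 × 2.9 = 2001 N·m clockwise.
Bag of cement: 29 × 10 = 290 N down at 2.1 m → arm 2.1 m, τ = 290 × 2.1 = 609 N·m clockwise.
Total clockwise load moment = 3210 N·m.
The cable tension T acts at 5 m; only its component perpendicular to the boom, T sinθ, produces torque. sin 65° = 0.9063.
Setting net torque to zero: T × 5 × 0.9063 = 3210 → T = 3210 / 4.532 = 708 N.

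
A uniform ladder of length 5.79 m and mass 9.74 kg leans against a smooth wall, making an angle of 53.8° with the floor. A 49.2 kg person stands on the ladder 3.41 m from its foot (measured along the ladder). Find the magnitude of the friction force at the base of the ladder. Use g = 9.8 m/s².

Choose the foot of the ladder as the axis so the floor normal and friction both act there and drop out.
Ladder weight 9.74×9.8 = 95.45 N acts at 2.895 m along the ladder; its horizontal arm is 2.895·cos53.8° = 1.71 m → τ = 163.2 N·m clockwise.
Person: 49.2×9.8 = 482.2 N at 3.41 m → arm 2.014 m → τ = 971.2 N·m clockwise.
Wall normal N acts horizontally at the top; its moment arm is the height L sinθ = 5.79·sin53.8° = 4.672 m, counterclockwise.
Balancing moments: N × 4.672 = 1134, giving N = 243 N.
ΣFx = 0: friction at the foot balances the wall's push, so f = N_wall = 243 N.

f ≈ 243 N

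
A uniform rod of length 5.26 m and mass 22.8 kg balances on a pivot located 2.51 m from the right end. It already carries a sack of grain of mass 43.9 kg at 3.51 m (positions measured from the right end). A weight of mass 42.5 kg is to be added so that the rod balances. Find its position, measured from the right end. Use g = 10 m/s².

x ≈ 1.41 m from the right end

Choose the pivot (at 2.51 m from the right end) as the axis so the support reaction has zero arm there.
Beam weight: 22.8 × 10 = 228 N down at 2.63 m → arm 0.12 m, τ = 228 × 0.12 = 27.36 N·m counterclockwise.
Sack of grain: 43.9 × 10 = 439 N down at 3.51 m → arm 1 m, τ = 439 × 1 = 439 N·m counterclockwise.
Net moment of existing loads = 466.4 N·m counterclockwise.
The weight weighs 42.5 × 10 = 425 N and must supply an equal clockwise moment, so its lever arm about the pivot is 466.4 / 425 = 1.1 m.
That puts it at 2.51 − 1.1 = 1.41 m from the right end.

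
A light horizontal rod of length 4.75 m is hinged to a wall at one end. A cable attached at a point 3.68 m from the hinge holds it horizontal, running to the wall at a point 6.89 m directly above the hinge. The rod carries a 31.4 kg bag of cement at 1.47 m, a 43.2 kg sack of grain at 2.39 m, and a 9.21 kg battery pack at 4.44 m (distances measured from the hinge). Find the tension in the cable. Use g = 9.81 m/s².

T ≈ 575 N

Taking torques about the hinge:
Bag of cement: 31.4 × 9.81 = 308 N down at 1.47 m → arm 1.47 m, τ = 308 × 1.47 = 452.8 N·m clockwise.
Sack of grain: 43.2 × 9.81 = 423.8 N down at 2.39 m → arm 2.39 m, τ = 423.8 × 2.39 = 1013 N·m clockwise.
Battery pack: 9.21 × 9.81 = 90.35 N down at 4.44 m → arm 4.44 m, τ = 90.35 × 4.44 = 401.2 N·m clockwise.
Total clockwise load moment = 1867 N·m.
The cable tension T acts at 3.68 m; only its component perpendicular to the rod, T sinθ, produces torque. sinθ = h/√(h²+d²) = 6.89/√(6.89²+3.68²) = 0.8821.
Balancing moments: T × 3.68 × 0.8821 = 1867, giving T = 1867 / 3.246 = 575 N.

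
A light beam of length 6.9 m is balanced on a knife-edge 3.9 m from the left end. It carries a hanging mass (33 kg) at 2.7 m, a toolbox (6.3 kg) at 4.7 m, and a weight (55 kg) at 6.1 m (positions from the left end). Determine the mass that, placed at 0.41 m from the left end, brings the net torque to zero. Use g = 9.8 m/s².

Sum moments about the knife-edge (at 3.9 m from the left end) (the support reaction has zero arm there).
Hanging mass: 33 × 9.8 = 323.4 N down at 2.7 m → arm 1.2 m, τ = 323.4 × 1.2 = 388.1 N·m counterclockwise.
Toolbox: 6.3 × 9.8 = 61.74 N down at 4.7 m → arm 0.8 m, τ = 61.74 × 0.8 = 49.39 N·m clockwise.
Weight: 55 × 9.8 = 539 N down at 6.1 m → arm 2.2 m, τ = 539 × 2.2 = 1186 N·m clockwise.
Net moment of known loads = 847.3 N·m clockwise.
An unknown mass m at 0.41 m has arm 3.49 m; its moment is m·g·3.49 counterclockwise.
Setting net torque to zero: m × 9.8 × 3.49 = 847.3 → m = 847.3 / (9.8 × 3.49) = 24.8 kg.

m ≈ 24.8 kg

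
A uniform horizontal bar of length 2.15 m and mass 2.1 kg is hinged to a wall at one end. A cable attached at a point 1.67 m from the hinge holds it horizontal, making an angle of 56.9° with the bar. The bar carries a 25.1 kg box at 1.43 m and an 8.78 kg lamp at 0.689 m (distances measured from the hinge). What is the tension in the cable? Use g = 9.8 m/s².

T ≈ 310 N

Taking torques about the hinge:
Beam weight: 2.1 × 9.8 = 20.58 N down at 1.075 m → arm 1.075 m, τ = 20.58 × 1.075 = 22.12 N·m clockwise.
Box: 25.1 × 9.8 = 246 N down at 1.43 m → arm 1.43 m, τ = 246 × 1.43 = 351.8 N·m clockwise.
Lamp: 8.78 × 9.8 = 86.04 N down at 0.689 m → arm 0.689 m, τ = 86.04 × 0.689 = 59.28 N·m clockwise.
Total clockwise load moment = 433.2 N·m.
The cable tension T acts at 1.67 m; only its component perpendicular to the bar, T sinθ, produces torque. sin 56.9° = 0.8377.
Setting net torque to zero: T × 1.67 × 0.8377 = 433.2 → T = 433.2 / 1.399 = 310 N.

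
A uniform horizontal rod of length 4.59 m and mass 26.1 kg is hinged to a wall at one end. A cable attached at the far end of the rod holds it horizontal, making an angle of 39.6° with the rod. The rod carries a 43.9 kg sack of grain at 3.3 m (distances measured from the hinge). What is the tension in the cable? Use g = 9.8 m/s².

About the hinge:
Beam weight: 26.1 × 9.8 = 255.8 N down at 2.295 m → arm 2.295 m, τ = 255.8 × 2.295 = 587.1 N·m clockwise.
Sack of grain: 43.9 × 9.8 = 430.2 N down at 3.3 m → arm 3.3 m, τ = 430.2 × 3.3 = 1420 N·m clockwise.
Total clockwise load moment = 2007 N·m.
The cable tension T acts at 4.59 m; only its component perpendicular to the rod, T sinθ, produces torque. sin 39.6° = 0.6374.
Setting net torque to zero: T × 4.59 × 0.6374 = 2007 → T = 2007 / 2.926 = 686 N.

T ≈ 686 N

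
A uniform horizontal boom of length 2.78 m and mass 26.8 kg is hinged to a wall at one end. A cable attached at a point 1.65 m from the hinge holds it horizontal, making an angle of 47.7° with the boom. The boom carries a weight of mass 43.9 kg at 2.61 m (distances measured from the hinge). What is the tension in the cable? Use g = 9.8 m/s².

T ≈ 1220 N

Choose the hinge as the axis so the unknown hinge reaction has zero arm there.
Beam weight: 26.8 × 9.8 = 262.6 N down at 1.39 m → arm 1.39 m, τ = 262.6 × 1.39 = 365 N·m clockwise.
Weight: 43.9 × 9.8 = 430.2 N down at 2.61 m → arm 2.61 m, τ = 430.2 × 2.61 = 1123 N·m clockwise.
Total clockwise load moment = 1488 N·m.
The cable tension T acts at 1.65 m; only its component perpendicular to the boom, T sinθ, produces torque. sin 47.7° = 0.7396.
For rotational equilibrium, T × 1.65 × 0.7396 = 1488, so T = 1488 / 1.22 = 1220 N.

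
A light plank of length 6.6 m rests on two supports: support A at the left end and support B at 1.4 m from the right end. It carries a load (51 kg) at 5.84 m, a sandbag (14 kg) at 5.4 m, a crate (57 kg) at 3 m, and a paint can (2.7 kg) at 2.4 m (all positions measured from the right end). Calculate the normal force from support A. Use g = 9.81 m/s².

R_A ≈ 710 N

Sum moments about support B (its reaction then has zero moment arm).
Load: 51 × 9.81 = 500.3 N down at 5.84 m → arm 4.44 m, τ = 500.3 × 4.44 = 2221 N·m counterclockwise.
Sandbag: 14 × 9.81 = 137.3 N down at 5.4 m → arm 4 m, τ = 137.3 × 4 = 549.2 N·m counterclockwise.
Crate: 57 × 9.81 = 559.2 N down at 3 m → arm 1.6 m, τ = 559.2 × 1.6 = 894.7 N·m counterclockwise.
Paint can: 2.7 × 9.81 = 26.49 N down at 2.4 m → arm 1 m, τ = 26.49 × 1 = 26.49 N·m counterclockwise.
Net load moment about support B = 3691 N·m counterclockwise.
Reaction R at support A is upward at 6.6 m, arm 5.2 m → moment R × 5.2 clockwise.
For rotational equilibrium, R × 5.2 = 3691, so R = 710 N.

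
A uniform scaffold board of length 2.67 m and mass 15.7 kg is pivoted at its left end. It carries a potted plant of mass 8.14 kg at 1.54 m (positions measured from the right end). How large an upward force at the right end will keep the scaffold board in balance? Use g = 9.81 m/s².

F ≈ 111 N

Choose the left end as the axis so the unknown pivot reaction has zero arm there.
Beam weight: 15.7 × 9.81 = 154 N down at 1.335 m → arm 1.335 m, τ = 154 × 1.335 = 205.6 N·m clockwise.
Potted plant: 8.14 × 9.81 = 79.85 N down at 1.54 m → arm 1.13 m, τ = 79.85 × 1.13 = 90.23 N·m clockwise.
Net moment of the loads = 295.8 N·m clockwise.
The upward force F acts at the right end, arm 2.67 m, giving F × 2.67 counterclockwise.
Στ = 0 ⇒ F × 2.67 = 295.8 ⇒ F = 295.8 / 2.67 = 111 N.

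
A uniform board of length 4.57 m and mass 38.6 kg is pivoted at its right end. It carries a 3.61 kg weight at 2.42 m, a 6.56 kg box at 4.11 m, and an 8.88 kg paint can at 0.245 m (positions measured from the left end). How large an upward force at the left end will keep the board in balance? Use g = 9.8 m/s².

Take moments about the right end.
Beam weight: 38.6 × 9.8 = 378.3 N down at 2.285 m → arm 2.285 m, τ = 378.3 × 2.285 = 864.4 N·m counterclockwise.
Weight: 3.61 × 9.8 = 35.38 N down at 2.42 m → arm 2.15 m, τ = 35.38 × 2.15 = 76.07 N·m counterclockwise.
Box: 6.56 × 9.8 = 64.29 N down at 4.11 m → arm 0.46 m, τ = 64.29 × 0.46 = 29.57 N·m counterclockwise.
Paint can: 8.88 × 9.8 = 87.02 N down at 0.245 m → arm 4.325 m, τ = 87.02 × 4.325 = 376.4 N·m counterclockwise.
Net moment of the loads = 1346 N·m counterclockwise.
The upward force F acts at the left end, arm 4.57 m, giving F × 4.57 clockwise.
For rotational equilibrium, F × 4.57 = 1346, so F = 1346 / 4.57 = 295 N.

F ≈ 295 N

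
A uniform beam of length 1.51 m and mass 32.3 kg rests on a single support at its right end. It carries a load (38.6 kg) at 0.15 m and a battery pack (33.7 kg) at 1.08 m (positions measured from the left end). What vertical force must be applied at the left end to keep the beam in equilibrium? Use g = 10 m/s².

F ≈ 605 N

About the right end:
Beam weight: 32.3 × 10 = 323 N down at 0.755 m → arm 0.755 m, τ = 323 × 0.755 = 243.9 N·m counterclockwise.
Load: 38.6 × 10 = 386 N down at 0.15 m → arm 1.36 m, τ = 386 × 1.36 = 525 N·m counterclockwise.
Battery pack: 33.7 × 10 = 337 N down at 1.08 m → arm 0.43 m, τ = 337 × 0.43 = 144.9 N·m counterclockwise.
Net moment of the loads = 913.8 N·m counterclockwise.
The upward force F acts at the left end, arm 1.51 m, giving F × 1.51 clockwise.
For rotational equilibrium, F × 1.51 = 913.8, so F = 913.8 / 1.51 = 605 N.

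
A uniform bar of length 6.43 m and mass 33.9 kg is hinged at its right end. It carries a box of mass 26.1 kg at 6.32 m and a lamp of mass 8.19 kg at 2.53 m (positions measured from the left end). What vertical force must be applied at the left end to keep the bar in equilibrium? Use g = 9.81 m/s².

Choose the right end as the axis so the unknown pivot reaction has zero arm there.
Beam weight: 33.9 × 9.81 = 332.6 N down at 3.215 m → arm 3.215 m, τ = 332.6 × 3.215 = 1069 N·m counterclockwise.
Box: 26.1 × 9.81 = 256 N down at 6.32 m → arm 0.11 m, τ = 256 × 0.11 = 28.16 N·m counterclockwise.
Lamp: 8.19 × 9.81 = 80.34 N down at 2.53 m → arm 3.9 m, τ = 80.34 × 3.9 = 313.3 N·m counterclockwise.
Net moment of the loads = 1410 N·m counterclockwise.
The upward force F acts at the left end, arm 6.43 m, giving F × 6.43 clockwise.
Setting net torque to zero: F × 6.43 = 1410 → F = 1410 / 6.43 = 219 N.

F ≈ 219 N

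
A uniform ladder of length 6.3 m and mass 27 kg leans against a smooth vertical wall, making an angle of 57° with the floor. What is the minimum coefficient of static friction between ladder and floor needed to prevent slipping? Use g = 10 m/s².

Taking torques about the foot of the ladder:
Ladder weight 27×10 = 270 N acts at 3.15 m along the ladder; its horizontal arm is 3.15·cos57° = 1.716 m → τ = 463.3 N·m clockwise.
Wall normal N acts horizontally at the top; its moment arm is the height L sinθ = 6.3·sin57° = 5.284 m, counterclockwise.
For rotational equilibrium, N × 5.284 = 463.3, so N = 87.68 N.
ΣFx = 0 ⇒ f = N_wall = 87.68 N. ΣFy = 0 ⇒ N_floor = 270 N.
μ_min = f / N_floor = 87.68 / 270 = 0.325.

μ_min ≈ 0.325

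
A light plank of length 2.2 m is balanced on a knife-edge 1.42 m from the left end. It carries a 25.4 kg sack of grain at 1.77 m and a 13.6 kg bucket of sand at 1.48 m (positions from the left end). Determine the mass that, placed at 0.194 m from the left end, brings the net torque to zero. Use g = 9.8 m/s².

Choose the knife-edge (at 1.42 m from the left end) as the axis so the support reaction has zero arm there.
Sack of grain: 25.4 × 9.8 = 248.9 N down at 1.77 m → arm 0.35 m, τ = 248.9 × 0.35 = 87.11 N·m clockwise.
Bucket of sand: 13.6 × 9.8 = 133.3 N down at 1.48 m → arm 0.06 m, τ = 133.3 × 0.06 = 7.998 N·m clockwise.
Net moment of known loads = 95.11 N·m clockwise.
An unknown mass m at 0.194 m has arm 1.226 m; its moment is m·g·1.226 counterclockwise.
Στ = 0 ⇒ m × 9.8 × 1.226 = 95.11 ⇒ m = 95.11 / (9.8 × 1.226) = 7.92 kg.

m ≈ 7.92 kg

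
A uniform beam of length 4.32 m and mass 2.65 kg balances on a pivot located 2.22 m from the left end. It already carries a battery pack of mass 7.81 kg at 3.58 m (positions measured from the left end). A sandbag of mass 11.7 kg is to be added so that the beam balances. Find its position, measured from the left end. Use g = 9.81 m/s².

Sum moments about the pivot (at 2.22 m from the left end) (the support reaction has zero arm there).
Beam weight: 2.65 × 9.81 = 26 N down at 2.16 m → arm 0.06 m, τ = 26 × 0.06 = 1.56 N·m counterclockwise.
Battery pack: 7.81 × 9.81 = 76.62 N down at 3.58 m → arm 1.36 m, τ = 76.62 × 1.36 = 104.2 N·m clockwise.
Net moment of existing loads = 102.6 N·m clockwise.
The sandbag weighs 11.7 × 9.81 = 114.8 N and must supply an equal counterclockwise moment, so its lever arm about the pivot is 102.6 / 114.8 = 0.894 m.
That puts it at 2.22 − 0.894 = 1.33 m from the left end.

x ≈ 1.33 m from the left end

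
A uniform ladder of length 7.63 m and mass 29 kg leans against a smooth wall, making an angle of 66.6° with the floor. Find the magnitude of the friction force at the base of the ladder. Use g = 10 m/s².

f ≈ 62.7 N

Taking torques about the foot of the ladder:
Ladder weight 29×10 = 290 N acts at 3.815 m along the ladder; its horizontal arm is 3.815·cos66.6° = 1.515 m → τ = 439.3 N·m clockwise.
Wall normal N acts horizontally at the top; its moment arm is the height L sinθ = 7.63·sin66.6° = 7.002 m, counterclockwise.
Setting net torque to zero: N × 7.002 = 439.3 → N = 62.7 N.
ΣFx = 0: friction at the foot balances the wall's push, so f = N_wall = 62.7 N.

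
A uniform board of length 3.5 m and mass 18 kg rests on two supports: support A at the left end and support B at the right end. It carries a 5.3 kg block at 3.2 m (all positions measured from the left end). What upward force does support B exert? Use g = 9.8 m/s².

R_B ≈ 136 N

About support A:
Beam weight: 18 × 9.8 = 176.4 N down at 1.75 m → arm 1.75 m, τ = 176.4 × 1.75 = 308.7 N·m clockwise.
Block: 5.3 × 9.8 = 51.94 N down at 3.2 m → arm 3.2 m, τ = 51.94 × 3.2 = 166.2 N·m clockwise.
Net load moment about support A = 474.9 N·m clockwise.
Reaction R at support B is upward at 3.5 m, arm 3.5 m → moment R × 3.5 counterclockwise.
For rotational equilibrium, R × 3.5 = 474.9, so R = 136 N.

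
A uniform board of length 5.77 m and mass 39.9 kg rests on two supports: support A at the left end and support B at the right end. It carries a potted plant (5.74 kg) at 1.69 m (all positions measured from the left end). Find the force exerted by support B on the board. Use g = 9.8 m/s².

R_B ≈ 212 N

About support A:
Beam weight: 39.9 × 9.8 = 391 N down at 2.885 m → arm 2.885 m, τ = 391 × 2.885 = 1128 N·m clockwise.
Potted plant: 5.74 × 9.8 = 56.25 N down at 1.69 m → arm 1.69 m, τ = 56.25 × 1.69 = 95.06 N·m clockwise.
Net load moment about support A = 1223 N·m clockwise.
Reaction R at support B is upward at 5.77 m, arm 5.77 m → moment R × 5.77 counterclockwise.
Balancing moments: R × 5.77 = 1223, giving R = 212 N.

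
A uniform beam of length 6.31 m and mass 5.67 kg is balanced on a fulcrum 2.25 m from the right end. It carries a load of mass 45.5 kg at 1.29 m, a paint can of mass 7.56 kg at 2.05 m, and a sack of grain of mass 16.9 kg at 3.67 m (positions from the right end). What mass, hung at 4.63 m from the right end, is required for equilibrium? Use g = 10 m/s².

Taking torques about the fulcrum (at 2.25 m from the right end):
Beam weight: 5.67 × 10 = 56.7 N down at 3.155 m → arm 0.905 m, τ = 56.7 × 0.905 = 51.31 N·m counterclockwise.
Load: 45.5 × 10 = 455 N down at 1.29 m → arm 0.96 m, τ = 455 × 0.96 = 436.8 N·m clockwise.
Paint can: 7.56 × 10 = 75.6 N down at 2.05 m → arm 0.2 m, τ = 75.6 × 0.2 = 15.12 N·m clockwise.
Sack of grain: 16.9 × 10 = 169 N down at 3.67 m → arm 1.42 m, τ = 169 × 1.42 = 240 N·m counterclockwise.
Net moment of known loads = 160.6 N·m clockwise.
An unknown mass m at 4.63 m has arm 2.38 m; its moment is m·g·2.38 counterclockwise.
Στ = 0 ⇒ m × 10 × 2.38 = 160.6 ⇒ m = 160.6 / (10 × 2.38) = 6.75 kg.

m ≈ 6.75 kg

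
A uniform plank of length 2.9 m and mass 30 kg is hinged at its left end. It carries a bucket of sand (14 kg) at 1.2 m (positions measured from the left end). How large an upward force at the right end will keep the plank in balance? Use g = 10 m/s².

F ≈ 208 N

Take moments about the left end.
Beam weight: 30 × 10 = 300 N down at 1.45 m → arm 1.45 m, τ = 300 × 1.45 = 435 N·m clockwise.
Bucket of sand: 14 × 10 = 140 N down at 1.2 m → arm 1.2 m, τ = 140 × 1.2 = 168 N·m clockwise.
Net moment of the loads = 603 N·m clockwise.
The upward force F acts at the right end, arm 2.9 m, giving F × 2.9 counterclockwise.
Setting net torque to zero: F × 2.9 = 603 → F = 603 / 2.9 = 208 N.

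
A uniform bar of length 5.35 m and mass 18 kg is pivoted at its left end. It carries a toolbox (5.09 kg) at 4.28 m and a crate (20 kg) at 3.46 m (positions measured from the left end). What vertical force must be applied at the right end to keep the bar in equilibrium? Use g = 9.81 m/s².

Taking torques about the left end:
Beam weight: 18 × 9.81 = 176.6 N down at 2.675 m → arm 2.675 m, τ = 176.6 × 2.675 = 472.4 N·m clockwise.
Toolbox: 5.09 × 9.81 = 49.93 N down at 4.28 m → arm 4.28 m, τ = 49.93 × 4.28 = 213.7 N·m clockwise.
Crate: 20 × 9.81 = 196.2 N down at 3.46 m → arm 3.46 m, τ = 196.2 × 3.46 = 678.9 N·m clockwise.
Net moment of the loads = 1365 N·m clockwise.
The upward force F acts at the right end, arm 5.35 m, giving F × 5.35 counterclockwise.
Balancing moments: F × 5.35 = 1365, giving F = 1365 / 5.35 = 255 N.

F ≈ 255 N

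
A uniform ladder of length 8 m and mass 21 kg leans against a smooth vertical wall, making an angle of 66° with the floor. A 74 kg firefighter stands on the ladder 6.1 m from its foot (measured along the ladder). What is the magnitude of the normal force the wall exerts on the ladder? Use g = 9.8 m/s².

Sum moments about the foot of the ladder (the floor normal and friction both act there and drop out).
Ladder weight 21×9.8 = 205.8 N acts at 4 m along the ladder; its horizontal arm is 4·cos66° = 1.627 m → τ = 334.8 N·m clockwise.
Firefighter: 74×9.8 = 725.2 N at 6.1 m → arm 2.481 m → τ = 1799 N·m clockwise.
Wall normal N acts horizontally at the top; its moment arm is the height L sinθ = 8·sin66° = 7.308 m, counterclockwise.
Balancing moments: N × 7.308 = 2134, giving N = 292 N.

N_wall ≈ 292 N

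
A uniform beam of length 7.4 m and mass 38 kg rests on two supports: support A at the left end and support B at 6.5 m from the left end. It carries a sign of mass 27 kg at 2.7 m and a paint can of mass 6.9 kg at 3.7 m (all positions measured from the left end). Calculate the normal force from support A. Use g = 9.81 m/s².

R_A ≈ 345 N

Taking torques about support B:
Beam weight: 38 × 9.81 = 372.8 N down at 3.7 m → arm 2.8 m, τ = 372.8 × 2.8 = 1044 N·m counterclockwise.
Sign: 27 × 9.81 = 264.9 N down at 2.7 m → arm 3.8 m, τ = 264.9 × 3.8 = 1007 N·m counterclockwise.
Paint can: 6.9 × 9.81 = 67.69 N down at 3.7 m → arm 2.8 m, τ = 67.69 × 2.8 = 189.5 N·m counterclockwise.
Net load moment about support B = 2240 N·m counterclockwise.
Reaction R at support A is upward at 0 m, arm 6.5 m → moment R × 6.5 clockwise.
Στ = 0 ⇒ R × 6.5 = 2240 ⇒ R = 345 N.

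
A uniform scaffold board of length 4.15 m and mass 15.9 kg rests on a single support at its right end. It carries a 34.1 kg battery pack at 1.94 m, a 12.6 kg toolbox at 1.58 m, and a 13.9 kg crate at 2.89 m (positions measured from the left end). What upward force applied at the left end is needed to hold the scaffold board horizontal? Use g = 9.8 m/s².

About the right end:
Beam weight: 15.9 × 9.8 = 155.8 N down at 2.075 m → arm 2.075 m, τ = 155.8 × 2.075 = 323.3 N·m counterclockwise.
Battery pack: 34.1 × 9.8 = 334.2 N down at 1.94 m → arm 2.21 m, τ = 334.2 × 2.21 = 738.6 N·m counterclockwise.
Toolbox: 12.6 × 9.8 = 123.5 N down at 1.58 m → arm 2.57 m, τ = 123.5 × 2.57 = 317.4 N·m counterclockwise.
Crate: 13.9 × 9.8 = 136.2 N down at 2.89 m → arm 1.26 m, τ = 136.2 × 1.26 = 171.6 N·m counterclockwise.
Net moment of the loads = 1551 N·m counterclockwise.
The upward force F acts at the left end, arm 4.15 m, giving F × 4.15 clockwise.
For rotational equilibrium, F × 4.15 = 1551, so F = 1551 / 4.15 = 374 N.

F ≈ 374 N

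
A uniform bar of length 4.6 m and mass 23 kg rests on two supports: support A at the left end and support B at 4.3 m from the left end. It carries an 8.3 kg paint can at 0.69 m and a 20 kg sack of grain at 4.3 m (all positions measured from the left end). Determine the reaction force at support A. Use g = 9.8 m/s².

R_A ≈ 173 N

Choose support B as the axis so its reaction then has zero moment arm.
Beam weight: 23 × 9.8 = 225.4 N down at 2.3 m → arm 2 m, τ = 225.4 × 2 = 450.8 N·m counterclockwise.
Paint can: 8.3 × 9.8 = 81.34 N down at 0.69 m → arm 3.61 m, τ = 81.34 × 3.61 = 293.6 N·m counterclockwise.
Sack of grain: acts at the support B, moment arm 0 → no torque.
Net load moment about support B = 744.4 N·m counterclockwise.
Reaction R at support A is upward at 0 m, arm 4.3 m → moment R × 4.3 clockwise.
Setting net torque to zero: R × 4.3 = 744.4 → R = 173 N.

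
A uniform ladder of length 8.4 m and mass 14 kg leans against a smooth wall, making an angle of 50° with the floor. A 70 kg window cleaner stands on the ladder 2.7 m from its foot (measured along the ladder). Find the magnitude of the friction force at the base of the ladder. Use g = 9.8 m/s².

f ≈ 243 N

Sum moments about the foot of the ladder (the floor normal and friction both act there and drop out).
Ladder weight 14×9.8 = 137.2 N acts at 4.2 m along the ladder; its horizontal arm is 4.2·cos50° = 2.7 m → τ = 370.4 N·m clockwise.
Window cleaner: 70×9.8 = 686 N at 2.7 m → arm 1.736 m → τ = 1191 N·m clockwise.
Wall normal N acts horizontally at the top; its moment arm is the height L sinθ = 8.4·sin50° = 6.435 m, counterclockwise.
For rotational equilibrium, N × 6.435 = 1561, so N = 243 N.
ΣFx = 0: friction at the foot balances the wall's push, so f = N_wall = 243 N.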